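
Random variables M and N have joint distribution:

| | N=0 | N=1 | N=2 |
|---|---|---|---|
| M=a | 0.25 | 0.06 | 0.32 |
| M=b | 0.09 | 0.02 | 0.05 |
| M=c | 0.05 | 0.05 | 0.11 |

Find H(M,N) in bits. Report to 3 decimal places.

H(M,N) = −Σ p(x,y)·log₂ p(x,y) over all 9 cells.
  cell (a,0): −0.25·log₂0.25 = 0.5000
  cell (a,1): −0.06·log₂0.06 = 0.2435
  cell (a,2): −0.32·log₂0.32 = 0.5260
  cell (b,0): −0.09·log₂0.09 = 0.3127
  cell (b,1): −0.02·log₂0.02 = 0.1129
  cell (b,2): −0.05·log₂0.05 = 0.2161
  cell (c,0): −0.05·log₂0.05 = 0.2161
  cell (c,1): −0.05·log₂0.05 = 0.2161
  cell (c,2): −0.11·log₂0.11 = 0.3503
Sum = 2.694 bits.

2.694 bits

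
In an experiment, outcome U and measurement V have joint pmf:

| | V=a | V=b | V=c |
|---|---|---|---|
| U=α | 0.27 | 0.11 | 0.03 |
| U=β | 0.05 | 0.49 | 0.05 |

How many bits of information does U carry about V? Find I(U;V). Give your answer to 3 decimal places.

0.288 bits

Marginals: p(U) = (0.4100, 0.5900), p(V) = (0.3200, 0.6000, 0.0800).
I(U;V) = H(U) + H(V) − H(U,V).
H(U) = 0.9765, H(V) = 1.2597, H(U,V) = 1.9485.
I(U;V) = 0.9765 + 1.2597 − 1.9485 = 0.288 bits.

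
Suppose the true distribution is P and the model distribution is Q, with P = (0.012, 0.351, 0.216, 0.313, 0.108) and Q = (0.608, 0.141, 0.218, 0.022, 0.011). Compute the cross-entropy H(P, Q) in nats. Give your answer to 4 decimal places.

2.7043 nats

H(P,Q) = −Σ p·ln q.
  −0.012·ln(0.608) = 0.00597
  −0.351·ln(0.141) = 0.68761
  −0.216·ln(0.218) = 0.32902
  −0.313·ln(0.022) = 1.19463
  −0.108·ln(0.011) = 0.48706
H(P,Q) = 2.7043 nats.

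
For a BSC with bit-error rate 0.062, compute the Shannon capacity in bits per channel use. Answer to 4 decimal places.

Binary symmetric channel: C = 1 − h₂(ε) where h₂ is the binary entropy function.
h₂(0.062) = −0.062·log₂0.062 − 0.938·log₂0.938 = 0.3353.
C = 1 − 0.3353 = 0.6647 bits per channel use.

0.6647 bits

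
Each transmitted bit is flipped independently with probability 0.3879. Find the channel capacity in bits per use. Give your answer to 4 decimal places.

Binary symmetric channel: C = 1 − h₂(ε) where h₂ is the binary entropy function.
h₂(0.3879) = −0.3879·log₂0.3879 − 0.6121·log₂0.6121 = 0.9634.
C = 1 − 0.9634 = 0.0366 bits per channel use.

0.0366 bits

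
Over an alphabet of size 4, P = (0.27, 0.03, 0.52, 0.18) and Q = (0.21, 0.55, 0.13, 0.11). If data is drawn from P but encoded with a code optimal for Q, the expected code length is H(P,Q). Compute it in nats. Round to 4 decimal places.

H(P,Q) = −Σ p·ln q.
  −0.27·ln(0.21) = 0.42137
  −0.03·ln(0.55) = 0.01794
  −0.52·ln(0.13) = 1.06091
  −0.18·ln(0.11) = 0.39731
H(P,Q) = 1.8975 nats.

1.8975 nats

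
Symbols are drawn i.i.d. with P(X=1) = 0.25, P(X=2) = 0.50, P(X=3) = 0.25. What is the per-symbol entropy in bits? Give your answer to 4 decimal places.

H(X) = −Σ p·log₂ p.
  −(0.25)·log₂(0.25) = 0.50000
  −(0.50)·log₂(0.50) = 0.50000
  −(0.25)·log₂(0.25) = 0.50000
Sum: 0.50000 + 0.50000 + 0.50000 = 1.5000 bits.

1.5000 bits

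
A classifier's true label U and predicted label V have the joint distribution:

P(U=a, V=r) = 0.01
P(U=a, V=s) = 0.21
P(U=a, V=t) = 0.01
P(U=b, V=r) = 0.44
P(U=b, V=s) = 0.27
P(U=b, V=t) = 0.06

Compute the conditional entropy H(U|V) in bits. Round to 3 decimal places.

0.585 bits

Marginals: p(U) = (0.2300, 0.7700), p(V) = (0.4500, 0.4800, 0.0700).
H(U|V) = Σ p(V) · H(U|V=·).
  V=r: p=0.4500, H(U|V=r) = 0.1537
  V=s: p=0.4800, H(U|V=s) = 0.9887
  V=t: p=0.0700, H(U|V=t) = 0.5917
Weighted sum = 0.585 bits.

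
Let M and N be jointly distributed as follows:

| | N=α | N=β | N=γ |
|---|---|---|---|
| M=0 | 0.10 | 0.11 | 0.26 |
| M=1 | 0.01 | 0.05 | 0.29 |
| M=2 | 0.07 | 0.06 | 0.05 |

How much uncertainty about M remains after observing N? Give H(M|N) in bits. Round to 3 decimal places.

Chain rule: H(M|N) = H(M,N) − H(N).
Marginals: p(M) = (0.4700, 0.3500, 0.1800), p(N) = (0.1800, 0.2200, 0.6000).
H(M,N) = 2.7164 bits; H(N) = 1.3681 bits.
H(M|N) = 2.7164 − 1.3681 = 1.348 bits.

1.348 bits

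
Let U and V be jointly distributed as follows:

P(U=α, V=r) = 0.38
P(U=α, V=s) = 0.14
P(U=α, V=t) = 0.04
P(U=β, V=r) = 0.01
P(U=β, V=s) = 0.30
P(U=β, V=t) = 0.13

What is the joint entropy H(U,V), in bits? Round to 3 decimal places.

2.083 bits

H(U,V) = −Σ p(x,y)·log₂ p(x,y) over all 6 cells.
  cell (α,r): −0.38·log₂0.38 = 0.5305
  cell (α,s): −0.14·log₂0.14 = 0.3971
  cell (α,t): −0.04·log₂0.04 = 0.1858
  cell (β,r): −0.01·log₂0.01 = 0.0664
  cell (β,s): −0.30·log₂0.30 = 0.5211
  cell (β,t): −0.13·log₂0.13 = 0.3826
Sum = 2.083 bits.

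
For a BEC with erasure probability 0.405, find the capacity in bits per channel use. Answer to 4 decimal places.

0.5950 bits

Binary erasure channel: capacity C = 1 − ε.
C = 1 − 0.405 = 0.5950 bits per channel use.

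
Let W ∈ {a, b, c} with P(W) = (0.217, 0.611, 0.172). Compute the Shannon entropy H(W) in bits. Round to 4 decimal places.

1.3494 bits

H(W) = −Σ p·log₂ p.
  −(0.217)·log₂(0.217) = 0.47832
  −(0.611)·log₂(0.611) = 0.43427
  −(0.172)·log₂(0.172) = 0.43680
Sum: 0.47832 + 0.43427 + 0.43680 = 1.3494 bits.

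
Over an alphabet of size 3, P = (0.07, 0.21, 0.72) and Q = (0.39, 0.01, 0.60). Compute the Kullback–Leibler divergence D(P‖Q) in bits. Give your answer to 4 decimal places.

D(P‖Q) = Σ p·log₂(p/q).
  0.07·log₂(0.07/0.39) = -0.17346
  0.21·log₂(0.21/0.01) = 0.92239
  0.72·log₂(0.72/0.60) = 0.18938
D(P‖Q) = 0.9383 bits.

0.9383 bits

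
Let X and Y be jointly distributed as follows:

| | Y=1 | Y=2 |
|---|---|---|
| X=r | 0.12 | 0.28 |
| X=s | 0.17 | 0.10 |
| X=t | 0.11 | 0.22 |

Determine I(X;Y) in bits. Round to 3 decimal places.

Marginals: p(X) = (0.4000, 0.2700, 0.3300), p(Y) = (0.4000, 0.6000).
I(X;Y) = H(X) + H(Y) − H(X,Y).
H(X) = 1.5666, H(Y) = 0.9710, H(X,Y) = 2.4789.
I(X;Y) = 1.5666 + 0.9710 − 2.4789 = 0.059 bits.

0.059 bits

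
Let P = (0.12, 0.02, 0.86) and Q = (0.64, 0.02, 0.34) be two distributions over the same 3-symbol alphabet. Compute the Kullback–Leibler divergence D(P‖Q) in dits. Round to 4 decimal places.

0.2594 dits

D(P‖Q) = Σ p·log₁₀(p/q).
  0.12·log₁₀(0.12/0.64) = -0.08724
  0.02·log₁₀(0.02/0.02) = 0.00000
  0.86·log₁₀(0.86/0.34) = 0.34660
D(P‖Q) = 0.2594 dits.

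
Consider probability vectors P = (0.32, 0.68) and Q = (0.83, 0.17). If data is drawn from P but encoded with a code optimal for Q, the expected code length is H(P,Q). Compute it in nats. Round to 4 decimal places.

H(P,Q) = −Σ p·ln q.
  −0.32·ln(0.83) = 0.05963
  −0.68·ln(0.17) = 1.20493
H(P,Q) = 1.2646 nats.

1.2646 nats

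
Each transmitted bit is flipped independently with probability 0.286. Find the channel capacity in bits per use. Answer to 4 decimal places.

0.1365 bits

Binary symmetric channel: C = 1 − h₂(ε) where h₂ is the binary entropy function.
h₂(0.286) = −0.286·log₂0.286 − 0.714·log₂0.714 = 0.8635.
C = 1 − 0.8635 = 0.1365 bits per channel use.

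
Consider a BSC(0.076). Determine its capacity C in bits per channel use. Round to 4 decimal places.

Binary symmetric channel: C = 1 − h₂(ε) where h₂ is the binary entropy function.
h₂(0.076) = −0.076·log₂0.076 − 0.924·log₂0.924 = 0.3879.
C = 1 − 0.3879 = 0.6121 bits per channel use.

0.6121 bits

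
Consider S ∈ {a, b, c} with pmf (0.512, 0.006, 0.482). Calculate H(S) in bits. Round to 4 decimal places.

1.0463 bits

H(S) = −Σ p·log₂ p.
  −(0.512)·log₂(0.512) = 0.49448
  −(0.006)·log₂(0.006) = 0.04428
  −(0.482)·log₂(0.482) = 0.50750
Sum: 0.49448 + 0.04428 + 0.50750 = 1.0463 bits.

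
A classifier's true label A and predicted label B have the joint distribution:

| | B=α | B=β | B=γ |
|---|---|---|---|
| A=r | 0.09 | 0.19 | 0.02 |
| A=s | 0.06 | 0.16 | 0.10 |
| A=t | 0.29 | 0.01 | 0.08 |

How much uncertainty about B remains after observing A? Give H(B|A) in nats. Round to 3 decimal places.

Marginals: p(A) = (0.3000, 0.3200, 0.3800), p(B) = (0.4400, 0.3600, 0.2000).
H(B|A) = Σ p(A) · H(B|A=·).
  A=r: p=0.3000, H(B|A=r) = 0.8310
  A=s: p=0.3200, H(B|A=s) = 1.0239
  A=t: p=0.3800, H(B|A=t) = 0.6300
Weighted sum = 0.816 nats.

0.816 nats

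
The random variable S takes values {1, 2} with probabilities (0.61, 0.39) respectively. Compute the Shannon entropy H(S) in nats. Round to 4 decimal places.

H(S) = −Σ p·ln p.
  −(0.61)·ln(0.61) = 0.30152
  −(0.39)·ln(0.39) = 0.36723
Sum: 0.30152 + 0.36723 = 0.6687 nats.

0.6687 nats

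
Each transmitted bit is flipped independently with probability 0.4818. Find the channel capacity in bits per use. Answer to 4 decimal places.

Binary symmetric channel: C = 1 − h₂(ε) where h₂ is the binary entropy function.
h₂(0.4818) = −0.4818·log₂0.4818 − 0.5182·log₂0.5182 = 0.9990.
C = 1 − 0.9990 = 0.0010 bits per channel use.

0.0010 bits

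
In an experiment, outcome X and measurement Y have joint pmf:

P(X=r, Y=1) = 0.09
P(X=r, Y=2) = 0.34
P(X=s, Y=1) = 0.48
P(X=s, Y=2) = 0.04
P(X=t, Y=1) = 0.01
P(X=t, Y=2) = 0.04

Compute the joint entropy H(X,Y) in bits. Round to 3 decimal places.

H(X,Y) = −Σ p(x,y)·log₂ p(x,y) over all 6 cells.
  cell (r,1): −0.09·log₂0.09 = 0.3127
  cell (r,2): −0.34·log₂0.34 = 0.5292
  cell (s,1): −0.48·log₂0.48 = 0.5083
  cell (s,2): −0.04·log₂0.04 = 0.1858
  cell (t,1): −0.01·log₂0.01 = 0.0664
  cell (t,2): −0.04·log₂0.04 = 0.1858
Sum = 1.788 bits.

1.788 bits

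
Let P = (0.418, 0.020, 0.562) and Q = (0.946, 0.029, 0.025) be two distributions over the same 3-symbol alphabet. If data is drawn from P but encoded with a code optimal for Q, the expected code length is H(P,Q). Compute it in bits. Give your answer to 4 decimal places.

H(P,Q) = −Σ p·log₂ q.
  −0.418·log₂(0.946) = 0.03348
  −0.020·log₂(0.029) = 0.10216
  −0.562·log₂(0.025) = 2.99092
H(P,Q) = 3.1266 bits.

3.1266 bits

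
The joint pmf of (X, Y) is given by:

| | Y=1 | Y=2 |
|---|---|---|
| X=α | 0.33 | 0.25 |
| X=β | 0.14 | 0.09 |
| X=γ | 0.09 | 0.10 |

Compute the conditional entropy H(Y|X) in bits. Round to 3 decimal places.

Marginals: p(X) = (0.5800, 0.2300, 0.1900), p(Y) = (0.5600, 0.4400).
H(Y|X) = Σ p(X) · H(Y|X=·).
  X=α: p=0.5800, H(Y|X=α) = 0.9862
  X=β: p=0.2300, H(Y|X=β) = 0.9656
  X=γ: p=0.1900, H(Y|X=γ) = 0.9980
Weighted sum = 0.984 bits.

0.984 bits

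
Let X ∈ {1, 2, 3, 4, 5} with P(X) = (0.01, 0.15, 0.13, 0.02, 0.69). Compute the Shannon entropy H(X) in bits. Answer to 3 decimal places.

H(X) = −Σ p·log₂ p.
  −(0.01)·log₂(0.01) = 0.0664
  −(0.15)·log₂(0.15) = 0.4105
  −(0.13)·log₂(0.13) = 0.3826
  −(0.02)·log₂(0.02) = 0.1129
  −(0.69)·log₂(0.69) = 0.3694
Sum: 0.0664 + 0.4105 + 0.3826 + 0.1129 + 0.3694 = 1.342 bits.

1.342 bits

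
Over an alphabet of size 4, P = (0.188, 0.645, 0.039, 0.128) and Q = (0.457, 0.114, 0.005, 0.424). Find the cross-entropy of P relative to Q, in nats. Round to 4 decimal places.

1.8643 nats

H(P,Q) = −Σ p·ln q.
  −0.188·ln(0.457) = 0.14722
  −0.645·ln(0.114) = 1.40065
  −0.039·ln(0.005) = 0.20663
  −0.128·ln(0.424) = 0.10983
H(P,Q) = 1.8643 nats.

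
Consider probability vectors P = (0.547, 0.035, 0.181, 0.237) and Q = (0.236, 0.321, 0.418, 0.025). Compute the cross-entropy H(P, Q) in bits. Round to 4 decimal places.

H(P,Q) = −Σ p·log₂ q.
  −0.547·log₂(0.236) = 1.13948
  −0.035·log₂(0.321) = 0.05738
  −0.181·log₂(0.418) = 0.22777
  −0.237·log₂(0.025) = 1.26130
H(P,Q) = 2.6859 bits.

2.6859 bits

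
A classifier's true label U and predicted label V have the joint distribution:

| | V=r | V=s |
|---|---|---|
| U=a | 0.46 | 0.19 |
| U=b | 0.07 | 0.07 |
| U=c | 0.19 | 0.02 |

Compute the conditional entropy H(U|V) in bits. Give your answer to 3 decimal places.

1.220 bits

Chain rule: H(U|V) = H(U,V) − H(V).
Marginals: p(U) = (0.6500, 0.1400, 0.2100), p(V) = (0.7200, 0.2800).
H(U,V) = 2.0758 bits; H(V) = 0.8555 bits.
H(U|V) = 2.0758 − 0.8555 = 1.220 bits.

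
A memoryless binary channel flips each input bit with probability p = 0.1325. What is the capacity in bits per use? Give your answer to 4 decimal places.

Binary symmetric channel: C = 1 − h₂(ε) where h₂ is the binary entropy function.
h₂(0.1325) = −0.1325·log₂0.1325 − 0.8675·log₂0.8675 = 0.5643.
C = 1 − 0.5643 = 0.4357 bits per channel use.

0.4357 bits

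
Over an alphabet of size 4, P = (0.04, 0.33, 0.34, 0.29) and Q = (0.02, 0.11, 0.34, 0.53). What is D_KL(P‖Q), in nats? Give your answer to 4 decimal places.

D(P‖Q) = Σ p·ln(p/q).
  0.04·ln(0.04/0.02) = 0.02773
  0.33·ln(0.33/0.11) = 0.36254
  0.34·ln(0.34/0.34) = 0.00000
  0.29·ln(0.29/0.53) = -0.17487
D(P‖Q) = 0.2154 nats.

0.2154 nats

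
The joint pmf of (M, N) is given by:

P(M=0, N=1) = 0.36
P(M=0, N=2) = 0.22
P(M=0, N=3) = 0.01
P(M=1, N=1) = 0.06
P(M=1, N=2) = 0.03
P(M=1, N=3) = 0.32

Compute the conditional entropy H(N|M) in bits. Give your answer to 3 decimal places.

Marginals: p(M) = (0.5900, 0.4100), p(N) = (0.4200, 0.2500, 0.3300).
H(N|M) = Σ p(M) · H(N|M=·).
  M=0: p=0.5900, H(N|M=0) = 1.0653
  M=1: p=0.4100, H(N|M=1) = 0.9609
Weighted sum = 1.022 bits.

1.022 bits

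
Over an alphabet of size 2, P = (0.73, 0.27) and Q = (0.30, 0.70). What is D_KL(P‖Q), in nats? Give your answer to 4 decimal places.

D(P‖Q) = Σ p·ln(p/q).
  0.73·ln(0.73/0.30) = 0.64916
  0.27·ln(0.27/0.70) = -0.25722
D(P‖Q) = 0.3919 nats.

0.3919 nats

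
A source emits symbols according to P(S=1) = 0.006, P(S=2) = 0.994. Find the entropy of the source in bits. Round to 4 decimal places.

H(S) = −Σ p·log₂ p.
  −(0.006)·log₂(0.006) = 0.04428
  −(0.994)·log₂(0.994) = 0.00863
Sum: 0.04428 + 0.00863 = 0.0529 bits.

0.0529 bits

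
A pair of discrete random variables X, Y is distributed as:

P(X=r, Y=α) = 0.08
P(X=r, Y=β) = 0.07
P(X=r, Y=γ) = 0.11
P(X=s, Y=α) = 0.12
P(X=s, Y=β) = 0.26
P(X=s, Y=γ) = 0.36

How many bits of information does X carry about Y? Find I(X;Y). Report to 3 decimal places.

Marginals: p(X) = (0.2600, 0.7400), p(Y) = (0.2000, 0.3300, 0.4700).
I(X;Y) = Σ p(x,y)·log₂[p(x,y)/(p(x)p(y))].
  (r,α): 0.08·log₂(1.5385) = 0.0497
  (r,β): 0.07·log₂(0.8159) = -0.0206
  (r,γ): 0.11·log₂(0.9002) = -0.0167
  (s,α): 0.12·log₂(0.8108) = -0.0363
  (s,β): 0.26·log₂(1.0647) = 0.0235
  (s,γ): 0.36·log₂(1.0351) = 0.0179
Sum = 0.018 bits.

0.018 bits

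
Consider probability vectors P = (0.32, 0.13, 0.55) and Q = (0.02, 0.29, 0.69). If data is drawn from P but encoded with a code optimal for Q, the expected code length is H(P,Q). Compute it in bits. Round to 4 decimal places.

H(P,Q) = −Σ p·log₂ q.
  −0.32·log₂(0.02) = 1.80603
  −0.13·log₂(0.29) = 0.23216
  −0.55·log₂(0.69) = 0.29443
H(P,Q) = 2.3326 bits.

2.3326 bits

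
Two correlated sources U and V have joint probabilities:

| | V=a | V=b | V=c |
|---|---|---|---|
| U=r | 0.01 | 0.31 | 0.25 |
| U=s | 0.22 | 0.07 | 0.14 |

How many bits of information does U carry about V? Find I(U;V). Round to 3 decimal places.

Marginals: p(U) = (0.5700, 0.4300), p(V) = (0.2300, 0.3800, 0.3900).
I(U;V) = H(U) + H(V) − H(U,V).
H(U) = 0.9858, H(V) = 1.5479, H(U,V) = 2.2365.
I(U;V) = 0.9858 + 1.5479 − 2.2365 = 0.297 bits.

0.297 bits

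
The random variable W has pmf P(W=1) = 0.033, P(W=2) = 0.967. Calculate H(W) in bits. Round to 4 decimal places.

0.2092 bits

H(W) = −Σ p·log₂ p.
  −(0.033)·log₂(0.033) = 0.16241
  −(0.967)·log₂(0.967) = 0.04681
Sum: 0.16241 + 0.04681 = 0.2092 bits.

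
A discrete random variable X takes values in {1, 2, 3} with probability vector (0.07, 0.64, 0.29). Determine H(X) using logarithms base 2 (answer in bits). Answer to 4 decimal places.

1.1985 bits

H(X) = −Σ p·log₂ p.
  −(0.07)·log₂(0.07) = 0.26856
  −(0.64)·log₂(0.64) = 0.41207
  −(0.29)·log₂(0.29) = 0.51790
Sum: 0.26856 + 0.41207 + 0.51790 = 1.1985 bits.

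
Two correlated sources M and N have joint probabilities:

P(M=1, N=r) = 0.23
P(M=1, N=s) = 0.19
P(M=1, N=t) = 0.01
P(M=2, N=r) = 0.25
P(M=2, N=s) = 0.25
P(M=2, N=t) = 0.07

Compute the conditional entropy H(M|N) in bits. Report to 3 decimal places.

0.957 bits

Marginals: p(M) = (0.4300, 0.5700), p(N) = (0.4800, 0.4400, 0.0800).
H(M|N) = Σ p(N) · H(M|N=·).
  N=r: p=0.4800, H(M|N=r) = 0.9987
  N=s: p=0.4400, H(M|N=s) = 0.9865
  N=t: p=0.0800, H(M|N=t) = 0.5436
Weighted sum = 0.957 bits.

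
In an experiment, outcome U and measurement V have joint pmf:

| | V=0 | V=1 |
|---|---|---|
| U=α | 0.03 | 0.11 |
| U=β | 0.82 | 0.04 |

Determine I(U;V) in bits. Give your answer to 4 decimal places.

Marginals: p(U) = (0.1400, 0.8600), p(V) = (0.8500, 0.1500).
I(U;V) = Σ p(x,y)·log₂[p(x,y)/(p(x)p(y))].
  (α,0): 0.03·log₂(0.2521) = -0.05964
  (α,1): 0.11·log₂(5.2381) = 0.26279
  (β,0): 0.82·log₂(1.1218) = 0.13592
  (β,1): 0.04·log₂(0.3101) = -0.06757
Sum = 0.2715 bits.

0.2715 bits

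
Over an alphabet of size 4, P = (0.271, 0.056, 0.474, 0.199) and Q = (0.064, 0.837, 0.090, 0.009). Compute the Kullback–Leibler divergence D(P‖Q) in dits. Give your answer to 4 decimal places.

D(P‖Q) = Σ p·log₁₀(p/q).
  0.271·log₁₀(0.271/0.064) = 0.16986
  0.056·log₁₀(0.056/0.837) = -0.06577
  0.474·log₁₀(0.474/0.090) = 0.34201
  0.199·log₁₀(0.199/0.009) = 0.26758
D(P‖Q) = 0.7137 dits.

0.7137 dits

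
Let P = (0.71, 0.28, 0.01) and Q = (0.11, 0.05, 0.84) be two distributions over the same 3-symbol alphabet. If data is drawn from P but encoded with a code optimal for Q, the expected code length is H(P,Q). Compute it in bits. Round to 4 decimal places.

3.4736 bits

H(P,Q) = −Σ p·log₂ q.
  −0.71·log₂(0.11) = 2.26094
  −0.28·log₂(0.05) = 1.21014
  −0.01·log₂(0.84) = 0.00252
H(P,Q) = 3.4736 bits.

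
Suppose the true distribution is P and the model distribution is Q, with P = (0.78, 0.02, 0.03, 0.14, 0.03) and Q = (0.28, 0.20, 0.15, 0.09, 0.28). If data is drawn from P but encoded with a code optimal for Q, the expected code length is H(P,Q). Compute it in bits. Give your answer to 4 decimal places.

2.1025 bits

H(P,Q) = −Σ p·log₂ q.
  −0.78·log₂(0.28) = 1.43247
  −0.02·log₂(0.20) = 0.04644
  −0.03·log₂(0.15) = 0.08211
  −0.14·log₂(0.09) = 0.48635
  −0.03·log₂(0.28) = 0.05510
H(P,Q) = 2.1025 bits.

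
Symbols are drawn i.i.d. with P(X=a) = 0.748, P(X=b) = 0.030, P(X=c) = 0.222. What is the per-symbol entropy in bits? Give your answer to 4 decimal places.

0.9471 bits

H(X) = −Σ p·log₂ p.
  −(0.748)·log₂(0.748) = 0.31333
  −(0.030)·log₂(0.030) = 0.15177
  −(0.222)·log₂(0.222) = 0.48204
Sum: 0.31333 + 0.15177 + 0.48204 = 0.9471 bits.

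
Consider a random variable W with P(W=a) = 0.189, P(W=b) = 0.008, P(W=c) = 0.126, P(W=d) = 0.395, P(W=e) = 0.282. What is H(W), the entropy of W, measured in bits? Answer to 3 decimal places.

H(W) = −Σ p·log₂ p.
  −(0.189)·log₂(0.189) = 0.4543
  −(0.008)·log₂(0.008) = 0.0557
  −(0.126)·log₂(0.126) = 0.3766
  −(0.395)·log₂(0.395) = 0.5293
  −(0.282)·log₂(0.282) = 0.5150
Sum: 0.4543 + 0.0557 + 0.3766 + 0.5293 + 0.5150 = 1.931 bits.

1.931 bits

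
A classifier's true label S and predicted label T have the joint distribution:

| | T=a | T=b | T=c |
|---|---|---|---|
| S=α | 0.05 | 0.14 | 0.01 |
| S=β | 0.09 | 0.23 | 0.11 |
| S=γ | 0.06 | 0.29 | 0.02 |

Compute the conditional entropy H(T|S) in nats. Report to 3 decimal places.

Marginals: p(S) = (0.2000, 0.4300, 0.3700), p(T) = (0.2000, 0.6600, 0.1400).
H(T|S) = Σ p(S) · H(T|S=·).
  S=α: p=0.2000, H(T|S=α) = 0.7460
  S=β: p=0.4300, H(T|S=β) = 1.0108
  S=γ: p=0.3700, H(T|S=γ) = 0.6437
Weighted sum = 0.822 nats.

0.822 nats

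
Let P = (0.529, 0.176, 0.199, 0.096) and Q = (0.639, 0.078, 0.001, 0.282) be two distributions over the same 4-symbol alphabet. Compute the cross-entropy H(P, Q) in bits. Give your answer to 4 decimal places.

H(P,Q) = −Σ p·log₂ q.
  −0.529·log₂(0.639) = 0.34179
  −0.176·log₂(0.078) = 0.64775
  −0.199·log₂(0.001) = 1.98319
  −0.096·log₂(0.282) = 0.17532
H(P,Q) = 3.1481 bits.

3.1481 bits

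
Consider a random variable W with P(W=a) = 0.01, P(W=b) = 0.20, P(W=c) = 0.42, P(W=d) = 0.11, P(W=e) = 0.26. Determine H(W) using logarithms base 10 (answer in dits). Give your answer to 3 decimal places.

0.576 dits

H(W) = −Σ p·log₁₀ p.
  −(0.01)·log₁₀(0.01) = 0.0200
  −(0.20)·log₁₀(0.20) = 0.1398
  −(0.42)·log₁₀(0.42) = 0.1582
  −(0.11)·log₁₀(0.11) = 0.1054
  −(0.26)·log₁₀(0.26) = 0.1521
Sum: 0.0200 + 0.1398 + 0.1582 + 0.1054 + 0.1521 = 0.576 dits.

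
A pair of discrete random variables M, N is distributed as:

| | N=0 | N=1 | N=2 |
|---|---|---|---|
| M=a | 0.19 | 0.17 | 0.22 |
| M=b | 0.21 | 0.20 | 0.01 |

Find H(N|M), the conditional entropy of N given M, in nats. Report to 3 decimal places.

0.965 nats

Marginals: p(M) = (0.5800, 0.4200), p(N) = (0.4000, 0.3700, 0.2300).
H(N|M) = Σ p(M) · H(N|M=·).
  M=a: p=0.5800, H(N|M=a) = 1.0930
  M=b: p=0.4200, H(N|M=b) = 0.7889
Weighted sum = 0.965 nats.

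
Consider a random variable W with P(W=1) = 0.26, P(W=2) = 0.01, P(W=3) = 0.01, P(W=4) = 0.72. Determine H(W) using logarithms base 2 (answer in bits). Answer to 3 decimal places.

H(W) = −Σ p·log₂ p.
  −(0.26)·log₂(0.26) = 0.5053
  −(0.01)·log₂(0.01) = 0.0664
  −(0.01)·log₂(0.01) = 0.0664
  −(0.72)·log₂(0.72) = 0.3412
Sum: 0.5053 + 0.0664 + 0.0664 + 0.3412 = 0.979 bits.

0.979 bits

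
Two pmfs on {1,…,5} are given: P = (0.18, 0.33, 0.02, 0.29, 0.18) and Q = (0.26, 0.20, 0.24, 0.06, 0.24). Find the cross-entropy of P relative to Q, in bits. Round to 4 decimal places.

2.7049 bits

H(P,Q) = −Σ p·log₂ q.
  −0.18·log₂(0.26) = 0.34981
  −0.33·log₂(0.20) = 0.76624
  −0.02·log₂(0.24) = 0.04118
  −0.29·log₂(0.06) = 1.17708
  −0.18·log₂(0.24) = 0.37060
H(P,Q) = 2.7049 bits.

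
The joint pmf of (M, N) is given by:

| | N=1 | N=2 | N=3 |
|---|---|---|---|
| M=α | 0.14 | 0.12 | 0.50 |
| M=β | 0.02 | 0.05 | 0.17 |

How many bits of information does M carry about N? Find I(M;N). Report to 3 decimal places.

Marginals: p(M) = (0.7600, 0.2400), p(N) = (0.1600, 0.1700, 0.6700).
I(M;N) = Σ p(x,y)·log₂[p(x,y)/(p(x)p(y))].
  (α,1): 0.14·log₂(1.1513) = 0.0285
  (α,2): 0.12·log₂(0.9288) = -0.0128
  (α,3): 0.50·log₂(0.9819) = -0.0132
  (β,1): 0.02·log₂(0.5208) = -0.0188
  (β,2): 0.05·log₂(1.2255) = 0.0147
  (β,3): 0.17·log₂(1.0572) = 0.0136
Sum = 0.012 bits.

0.012 bits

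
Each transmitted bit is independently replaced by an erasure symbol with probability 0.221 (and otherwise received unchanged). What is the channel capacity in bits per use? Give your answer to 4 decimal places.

0.7790 bits

Binary erasure channel: capacity C = 1 − ε.
C = 1 − 0.221 = 0.7790 bits per channel use.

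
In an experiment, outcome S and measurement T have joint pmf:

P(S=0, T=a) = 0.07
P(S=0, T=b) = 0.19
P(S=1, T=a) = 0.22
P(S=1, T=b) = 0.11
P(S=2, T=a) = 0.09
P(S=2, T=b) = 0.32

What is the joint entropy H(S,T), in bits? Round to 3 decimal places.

H(S,T) = −Σ p(x,y)·log₂ p(x,y) over all 6 cells.
  cell (0,a): −0.07·log₂0.07 = 0.2686
  cell (0,b): −0.19·log₂0.19 = 0.4552
  cell (1,a): −0.22·log₂0.22 = 0.4806
  cell (1,b): −0.11·log₂0.11 = 0.3503
  cell (2,a): −0.09·log₂0.09 = 0.3127
  cell (2,b): −0.32·log₂0.32 = 0.5260
Sum = 2.393 bits.

2.393 bits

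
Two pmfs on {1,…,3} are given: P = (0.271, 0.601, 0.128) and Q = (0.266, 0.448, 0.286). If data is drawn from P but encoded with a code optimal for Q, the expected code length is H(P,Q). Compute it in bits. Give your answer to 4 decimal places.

H(P,Q) = −Σ p·log₂ q.
  −0.271·log₂(0.266) = 0.51775
  −0.601·log₂(0.448) = 0.69622
  −0.128·log₂(0.286) = 0.23116
H(P,Q) = 1.4451 bits.

1.4451 bits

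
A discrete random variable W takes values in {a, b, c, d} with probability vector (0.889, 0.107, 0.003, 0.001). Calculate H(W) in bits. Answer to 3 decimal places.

H(W) = −Σ p·log₂ p.
  −(0.889)·log₂(0.889) = 0.1509
  −(0.107)·log₂(0.107) = 0.3450
  −(0.003)·log₂(0.003) = 0.0251
  −(0.001)·log₂(0.001) = 0.0100
Sum: 0.1509 + 0.3450 + 0.0251 + 0.0100 = 0.531 bits.

0.531 bits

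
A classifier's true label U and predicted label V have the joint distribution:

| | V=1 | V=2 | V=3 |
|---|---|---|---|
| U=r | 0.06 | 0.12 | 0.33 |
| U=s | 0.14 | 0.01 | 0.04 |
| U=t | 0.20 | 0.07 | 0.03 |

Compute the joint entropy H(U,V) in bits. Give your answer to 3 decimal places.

H(U,V) = −Σ p(x,y)·log₂ p(x,y) over all 9 cells.
  cell (r,1): −0.06·log₂0.06 = 0.2435
  cell (r,2): −0.12·log₂0.12 = 0.3671
  cell (r,3): −0.33·log₂0.33 = 0.5278
  cell (s,1): −0.14·log₂0.14 = 0.3971
  cell (s,2): −0.01·log₂0.01 = 0.0664
  cell (s,3): −0.04·log₂0.04 = 0.1858
  cell (t,1): −0.20·log₂0.20 = 0.4644
  cell (t,2): −0.07·log₂0.07 = 0.2686
  cell (t,3): −0.03·log₂0.03 = 0.1518
Sum = 2.672 bits.

2.672 bits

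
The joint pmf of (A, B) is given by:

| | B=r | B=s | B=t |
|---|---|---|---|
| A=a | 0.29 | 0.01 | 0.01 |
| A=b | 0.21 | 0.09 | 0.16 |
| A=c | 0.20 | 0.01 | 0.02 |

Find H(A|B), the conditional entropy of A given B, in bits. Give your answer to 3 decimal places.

1.337 bits

Chain rule: H(A|B) = H(A,B) − H(B).
Marginals: p(A) = (0.3100, 0.4600, 0.2300), p(B) = (0.7000, 0.1100, 0.1900).
H(A,B) = 2.5030 bits; H(B) = 1.1657 bits.
H(A|B) = 2.5030 − 1.1657 = 1.337 bits.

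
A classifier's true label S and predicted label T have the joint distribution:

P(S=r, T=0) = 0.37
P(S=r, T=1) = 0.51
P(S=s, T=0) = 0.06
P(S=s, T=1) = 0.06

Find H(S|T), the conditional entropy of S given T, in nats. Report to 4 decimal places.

0.3656 nats

Marginals: p(S) = (0.8800, 0.1200), p(T) = (0.4300, 0.5700).
H(S|T) = Σ p(T) · H(S|T=·).
  T=0: p=0.4300, H(S|T=0) = 0.4041
  T=1: p=0.5700, H(S|T=1) = 0.3365
Weighted sum = 0.3656 nats.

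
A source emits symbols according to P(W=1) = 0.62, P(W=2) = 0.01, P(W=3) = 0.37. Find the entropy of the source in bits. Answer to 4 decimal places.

H(W) = −Σ p·log₂ p.
  −(0.62)·log₂(0.62) = 0.42759
  −(0.01)·log₂(0.01) = 0.06644
  −(0.37)·log₂(0.37) = 0.53073
Sum: 0.42759 + 0.06644 + 0.53073 = 1.0248 bits.

1.0248 bits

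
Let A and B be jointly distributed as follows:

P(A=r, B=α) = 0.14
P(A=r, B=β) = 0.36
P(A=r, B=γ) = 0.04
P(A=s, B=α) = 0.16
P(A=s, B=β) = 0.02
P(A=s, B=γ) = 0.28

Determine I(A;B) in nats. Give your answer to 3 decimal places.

Marginals: p(A) = (0.5400, 0.4600), p(B) = (0.3000, 0.3800, 0.3200).
I(A;B) = H(A) + H(B) − H(A,B).
H(A) = 0.6899, H(B) = 1.0935, H(A,B) = 1.4997.
I(A;B) = 0.6899 + 1.0935 − 1.4997 = 0.284 nats.

0.284 nats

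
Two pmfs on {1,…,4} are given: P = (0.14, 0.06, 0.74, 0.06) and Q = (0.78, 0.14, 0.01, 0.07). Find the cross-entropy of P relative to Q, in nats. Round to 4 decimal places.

H(P,Q) = −Σ p·ln q.
  −0.14·ln(0.78) = 0.03478
  −0.06·ln(0.14) = 0.11797
  −0.74·ln(0.01) = 3.40783
  −0.06·ln(0.07) = 0.15956
H(P,Q) = 3.7201 nats.

3.7201 nats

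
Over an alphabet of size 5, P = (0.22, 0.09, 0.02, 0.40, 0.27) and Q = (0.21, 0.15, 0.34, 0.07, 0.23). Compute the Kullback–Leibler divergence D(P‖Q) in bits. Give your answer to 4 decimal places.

D(P‖Q) = Σ p·log₂(p/q).
  0.22·log₂(0.22/0.21) = 0.01477
  0.09·log₂(0.09/0.15) = -0.06633
  0.02·log₂(0.02/0.34) = -0.08175
  0.40·log₂(0.40/0.07) = 1.00583
  0.27·log₂(0.27/0.23) = 0.06246
D(P‖Q) = 0.9350 bits.

0.9350 bits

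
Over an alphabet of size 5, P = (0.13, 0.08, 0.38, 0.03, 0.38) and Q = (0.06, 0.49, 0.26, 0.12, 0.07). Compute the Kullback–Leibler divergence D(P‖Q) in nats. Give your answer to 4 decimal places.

0.7010 nats

D(P‖Q) = Σ p·ln(p/q).
  0.13·ln(0.13/0.06) = 0.10051
  0.08·ln(0.08/0.49) = -0.14499
  0.38·ln(0.38/0.26) = 0.14421
  0.03·ln(0.03/0.12) = -0.04159
  0.38·ln(0.38/0.07) = 0.64284
D(P‖Q) = 0.7010 nats.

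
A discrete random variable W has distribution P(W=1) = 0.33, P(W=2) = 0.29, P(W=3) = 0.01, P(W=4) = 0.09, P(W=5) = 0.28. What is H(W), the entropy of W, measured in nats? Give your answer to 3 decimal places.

H(W) = −Σ p·ln p.
  −(0.33)·ln(0.33) = 0.3659
  −(0.29)·ln(0.29) = 0.3590
  −(0.01)·ln(0.01) = 0.0461
  −(0.09)·ln(0.09) = 0.2167
  −(0.28)·ln(0.28) = 0.3564
Sum: 0.3659 + 0.3590 + 0.0461 + 0.2167 + 0.3564 = 1.344 nats.

1.344 nats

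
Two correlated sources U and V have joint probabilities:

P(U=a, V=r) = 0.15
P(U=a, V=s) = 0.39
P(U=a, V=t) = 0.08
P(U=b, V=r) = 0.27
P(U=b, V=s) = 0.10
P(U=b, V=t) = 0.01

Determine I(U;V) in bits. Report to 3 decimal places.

Marginals: p(U) = (0.6200, 0.3800), p(V) = (0.4200, 0.4900, 0.0900).
I(U;V) = H(U) + H(V) − H(U,V).
H(U) = 0.9580, H(V) = 1.3426, H(U,V) = 2.1405.
I(U;V) = 0.9580 + 1.3426 − 2.1405 = 0.160 bits.

0.160 bits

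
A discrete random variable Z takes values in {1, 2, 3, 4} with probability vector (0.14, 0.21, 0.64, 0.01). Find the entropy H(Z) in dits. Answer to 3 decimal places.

0.406 dits

H(Z) = −Σ p·log₁₀ p.
  −(0.14)·log₁₀(0.14) = 0.1195
  −(0.21)·log₁₀(0.21) = 0.1423
  −(0.64)·log₁₀(0.64) = 0.1240
  −(0.01)·log₁₀(0.01) = 0.0200
Sum: 0.1195 + 0.1423 + 0.1240 + 0.0200 = 0.406 dits.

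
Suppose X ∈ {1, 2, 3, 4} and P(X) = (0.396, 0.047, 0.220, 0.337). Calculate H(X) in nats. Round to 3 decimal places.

H(X) = −Σ p·ln p.
  −(0.396)·ln(0.396) = 0.3668
  −(0.047)·ln(0.047) = 0.1437
  −(0.220)·ln(0.220) = 0.3331
  −(0.337)·ln(0.337) = 0.3665
Sum: 0.3668 + 0.1437 + 0.3331 + 0.3665 = 1.210 nats.

1.210 nats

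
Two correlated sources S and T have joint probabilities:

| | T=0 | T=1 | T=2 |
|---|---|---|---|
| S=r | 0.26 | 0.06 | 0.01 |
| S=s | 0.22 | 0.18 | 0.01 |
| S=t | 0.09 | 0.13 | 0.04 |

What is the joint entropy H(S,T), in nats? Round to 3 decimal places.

H(S,T) = −Σ p(x,y)·ln p(x,y) over all 9 cells.
  cell (r,0): −0.26·ln0.26 = 0.3502
  cell (r,1): −0.06·ln0.06 = 0.1688
  cell (r,2): −0.01·ln0.01 = 0.0461
  cell (s,0): −0.22·ln0.22 = 0.3331
  cell (s,1): −0.18·ln0.18 = 0.3087
  cell (s,2): −0.01·ln0.01 = 0.0461
  cell (t,0): −0.09·ln0.09 = 0.2167
  cell (t,1): −0.13·ln0.13 = 0.2652
  cell (t,2): −0.04·ln0.04 = 0.1288
Sum = 1.864 nats.

1.864 nats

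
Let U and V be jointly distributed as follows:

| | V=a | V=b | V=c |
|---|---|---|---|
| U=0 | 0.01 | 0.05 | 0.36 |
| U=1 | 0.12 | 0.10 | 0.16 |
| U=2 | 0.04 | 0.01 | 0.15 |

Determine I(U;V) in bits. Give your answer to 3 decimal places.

Marginals: p(U) = (0.4200, 0.3800, 0.2000), p(V) = (0.1700, 0.1600, 0.6700).
I(U;V) = H(U) + H(V) − H(U,V).
H(U) = 1.5205, H(V) = 1.2447, H(U,V) = 2.5982.
I(U;V) = 1.5205 + 1.2447 − 2.5982 = 0.167 bits.

0.167 bits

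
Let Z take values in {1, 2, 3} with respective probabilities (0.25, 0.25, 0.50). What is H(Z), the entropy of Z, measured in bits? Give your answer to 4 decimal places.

1.5000 bits

H(Z) = −Σ p·log₂ p.
  −(0.25)·log₂(0.25) = 0.50000
  −(0.25)·log₂(0.25) = 0.50000
  −(0.50)·log₂(0.50) = 0.50000
Sum: 0.50000 + 0.50000 + 0.50000 = 1.5000 bits.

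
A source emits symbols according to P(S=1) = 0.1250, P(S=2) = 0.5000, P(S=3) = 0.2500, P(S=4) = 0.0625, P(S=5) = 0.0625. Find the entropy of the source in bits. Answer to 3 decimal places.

H(S) = −Σ p·log₂ p.
  −(0.1250)·log₂(0.1250) = 0.3750
  −(0.5000)·log₂(0.5000) = 0.5000
  −(0.2500)·log₂(0.2500) = 0.5000
  −(0.0625)·log₂(0.0625) = 0.2500
  −(0.0625)·log₂(0.0625) = 0.2500
Sum: 0.3750 + 0.5000 + 0.5000 + 0.2500 + 0.2500 = 1.875 bits.

1.875 bits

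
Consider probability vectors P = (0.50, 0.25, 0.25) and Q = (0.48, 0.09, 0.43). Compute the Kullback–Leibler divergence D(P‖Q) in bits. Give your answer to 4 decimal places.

0.2023 bits

D(P‖Q) = Σ p·log₂(p/q).
  0.50·log₂(0.50/0.48) = 0.02945
  0.25·log₂(0.25/0.09) = 0.36848
  0.25·log₂(0.25/0.43) = -0.19560
D(P‖Q) = 0.2023 bits.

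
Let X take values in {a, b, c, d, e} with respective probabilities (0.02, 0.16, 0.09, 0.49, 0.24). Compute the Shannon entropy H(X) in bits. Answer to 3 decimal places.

1.847 bits

H(X) = −Σ p·log₂ p.
  −(0.02)·log₂(0.02) = 0.1129
  −(0.16)·log₂(0.16) = 0.4230
  −(0.09)·log₂(0.09) = 0.3127
  −(0.49)·log₂(0.49) = 0.5043
  −(0.24)·log₂(0.24) = 0.4941
Sum: 0.1129 + 0.4230 + 0.3127 + 0.5043 + 0.4941 = 1.847 bits.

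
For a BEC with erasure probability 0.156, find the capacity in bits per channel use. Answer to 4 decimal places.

Binary erasure channel: capacity C = 1 − ε.
C = 1 − 0.156 = 0.8440 bits per channel use.

0.8440 bits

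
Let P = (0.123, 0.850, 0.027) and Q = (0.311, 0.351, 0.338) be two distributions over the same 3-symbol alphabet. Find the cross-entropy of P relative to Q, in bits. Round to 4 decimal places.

1.5334 bits

H(P,Q) = −Σ p·log₂ q.
  −0.123·log₂(0.311) = 0.20726
  −0.850·log₂(0.351) = 1.28389
  −0.027·log₂(0.338) = 0.04225
H(P,Q) = 1.5334 bits.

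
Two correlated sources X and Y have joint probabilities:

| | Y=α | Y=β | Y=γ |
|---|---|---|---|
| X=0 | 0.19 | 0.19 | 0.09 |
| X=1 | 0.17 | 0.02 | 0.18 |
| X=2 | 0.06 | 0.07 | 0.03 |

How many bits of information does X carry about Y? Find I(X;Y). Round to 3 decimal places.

Marginals: p(X) = (0.4700, 0.3700, 0.1600), p(Y) = (0.4200, 0.2800, 0.3000).
I(X;Y) = H(X) + H(Y) − H(X,Y).
H(X) = 1.4657, H(Y) = 1.5610, H(X,Y) = 2.8797.
I(X;Y) = 1.4657 + 1.5610 − 2.8797 = 0.147 bits.

0.147 bits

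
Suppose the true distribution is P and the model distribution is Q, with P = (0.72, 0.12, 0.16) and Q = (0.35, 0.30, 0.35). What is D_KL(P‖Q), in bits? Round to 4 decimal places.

D(P‖Q) = Σ p·log₂(p/q).
  0.72·log₂(0.72/0.35) = 0.74926
  0.12·log₂(0.12/0.30) = -0.15863
  0.16·log₂(0.16/0.35) = -0.18069
D(P‖Q) = 0.4099 bits.

0.4099 bits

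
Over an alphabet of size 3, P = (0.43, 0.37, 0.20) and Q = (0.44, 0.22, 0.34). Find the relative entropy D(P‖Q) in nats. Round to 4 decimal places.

0.0763 nats

D(P‖Q) = Σ p·ln(p/q).
  0.43·ln(0.43/0.44) = -0.00989
  0.37·ln(0.37/0.22) = 0.19235
  0.20·ln(0.20/0.34) = -0.10613
D(P‖Q) = 0.0763 nats.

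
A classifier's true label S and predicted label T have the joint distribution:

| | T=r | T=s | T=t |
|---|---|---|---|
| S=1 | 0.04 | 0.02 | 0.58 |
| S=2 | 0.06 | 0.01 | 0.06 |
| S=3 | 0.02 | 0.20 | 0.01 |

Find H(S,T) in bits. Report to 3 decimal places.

1.952 bits

H(S,T) = −Σ p(x,y)·log₂ p(x,y) over all 9 cells.
  cell (1,r): −0.04·log₂0.04 = 0.1858
  cell (1,s): −0.02·log₂0.02 = 0.1129
  cell (1,t): −0.58·log₂0.58 = 0.4558
  cell (2,r): −0.06·log₂0.06 = 0.2435
  cell (2,s): −0.01·log₂0.01 = 0.0664
  cell (2,t): −0.06·log₂0.06 = 0.2435
  cell (3,r): −0.02·log₂0.02 = 0.1129
  cell (3,s): −0.20·log₂0.20 = 0.4644
  cell (3,t): −0.01·log₂0.01 = 0.0664
Sum = 1.952 bits.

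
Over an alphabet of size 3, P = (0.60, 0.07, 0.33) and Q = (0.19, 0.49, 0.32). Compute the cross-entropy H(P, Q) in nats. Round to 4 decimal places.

1.4224 nats

H(P,Q) = −Σ p·ln q.
  −0.60·ln(0.19) = 0.99644
  −0.07·ln(0.49) = 0.04993
  −0.33·ln(0.32) = 0.37601
H(P,Q) = 1.4224 nats.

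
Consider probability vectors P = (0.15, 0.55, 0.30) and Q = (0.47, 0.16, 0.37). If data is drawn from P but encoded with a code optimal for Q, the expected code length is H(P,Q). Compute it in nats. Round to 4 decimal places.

H(P,Q) = −Σ p·ln q.
  −0.15·ln(0.47) = 0.11325
  −0.55·ln(0.16) = 1.00792
  −0.30·ln(0.37) = 0.29828
H(P,Q) = 1.4194 nats.

1.4194 nats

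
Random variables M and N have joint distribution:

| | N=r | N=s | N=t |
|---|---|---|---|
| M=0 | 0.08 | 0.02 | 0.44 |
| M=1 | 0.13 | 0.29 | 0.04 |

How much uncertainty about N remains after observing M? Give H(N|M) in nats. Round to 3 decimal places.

0.705 nats

Marginals: p(M) = (0.5400, 0.4600), p(N) = (0.2100, 0.3100, 0.4800).
H(N|M) = Σ p(M) · H(N|M=·).
  M=0: p=0.5400, H(N|M=0) = 0.5718
  M=1: p=0.4600, H(N|M=1) = 0.8604
Weighted sum = 0.705 nats.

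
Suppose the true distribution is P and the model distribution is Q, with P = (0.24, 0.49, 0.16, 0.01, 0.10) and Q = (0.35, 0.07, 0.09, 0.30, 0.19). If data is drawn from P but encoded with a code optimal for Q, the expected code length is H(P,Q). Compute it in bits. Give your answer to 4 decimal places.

H(P,Q) = −Σ p·log₂ q.
  −0.24·log₂(0.35) = 0.36350
  −0.49·log₂(0.07) = 1.87989
  −0.16·log₂(0.09) = 0.55583
  −0.01·log₂(0.30) = 0.01737
  −0.10·log₂(0.19) = 0.23959
H(P,Q) = 3.0562 bits.

3.0562 bits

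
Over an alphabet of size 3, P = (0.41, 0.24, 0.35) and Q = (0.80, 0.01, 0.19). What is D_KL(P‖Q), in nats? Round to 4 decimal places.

D(P‖Q) = Σ p·ln(p/q).
  0.41·ln(0.41/0.80) = -0.27407
  0.24·ln(0.24/0.01) = 0.76273
  0.35·ln(0.35/0.19) = 0.21382
D(P‖Q) = 0.7025 nats.

0.7025 nats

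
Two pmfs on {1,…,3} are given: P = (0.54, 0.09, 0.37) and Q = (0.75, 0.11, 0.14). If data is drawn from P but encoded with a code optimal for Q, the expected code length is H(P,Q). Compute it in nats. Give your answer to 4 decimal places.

1.0815 nats

H(P,Q) = −Σ p·ln q.
  −0.54·ln(0.75) = 0.15535
  −0.09·ln(0.11) = 0.19865
  −0.37·ln(0.14) = 0.72746
H(P,Q) = 1.0815 nats.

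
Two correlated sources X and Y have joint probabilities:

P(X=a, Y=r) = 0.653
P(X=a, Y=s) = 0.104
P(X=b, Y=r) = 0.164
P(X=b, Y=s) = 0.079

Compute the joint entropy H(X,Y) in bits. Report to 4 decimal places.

1.4581 bits

H(X,Y) = −Σ p(x,y)·log₂ p(x,y) over all 4 cells.
  cell (a,r): −0.653·log₂0.653 = 0.40149
  cell (a,s): −0.104·log₂0.104 = 0.33960
  cell (b,r): −0.164·log₂0.164 = 0.42775
  cell (b,s): −0.079·log₂0.079 = 0.28930
Sum = 1.4581 bits.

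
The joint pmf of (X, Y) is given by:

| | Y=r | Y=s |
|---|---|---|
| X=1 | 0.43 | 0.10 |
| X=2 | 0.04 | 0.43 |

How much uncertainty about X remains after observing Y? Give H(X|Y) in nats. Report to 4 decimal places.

0.3935 nats

Marginals: p(X) = (0.5300, 0.4700), p(Y) = (0.4700, 0.5300).
H(X|Y) = Σ p(Y) · H(X|Y=·).
  Y=r: p=0.4700, H(X|Y=r) = 0.2911
  Y=s: p=0.5300, H(X|Y=s) = 0.4843
Weighted sum = 0.3935 nats.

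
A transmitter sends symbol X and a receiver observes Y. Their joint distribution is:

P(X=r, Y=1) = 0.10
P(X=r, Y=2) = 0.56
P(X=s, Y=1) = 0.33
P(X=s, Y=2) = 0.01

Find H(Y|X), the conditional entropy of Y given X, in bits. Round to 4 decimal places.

0.4701 bits

Marginals: p(X) = (0.6600, 0.3400), p(Y) = (0.4300, 0.5700).
H(Y|X) = Σ p(X) · H(Y|X=·).
  X=r: p=0.6600, H(Y|X=r) = 0.6136
  X=s: p=0.3400, H(Y|X=s) = 0.1914
Weighted sum = 0.4701 bits.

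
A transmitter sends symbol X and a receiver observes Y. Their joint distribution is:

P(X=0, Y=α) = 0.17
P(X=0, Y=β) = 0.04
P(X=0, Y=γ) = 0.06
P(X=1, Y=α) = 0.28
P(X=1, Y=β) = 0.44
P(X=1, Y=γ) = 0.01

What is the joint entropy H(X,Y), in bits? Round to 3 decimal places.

1.966 bits

H(X,Y) = −Σ p(x,y)·log₂ p(x,y) over all 6 cells.
  cell (0,α): −0.17·log₂0.17 = 0.4346
  cell (0,β): −0.04·log₂0.04 = 0.1858
  cell (0,γ): −0.06·log₂0.06 = 0.2435
  cell (1,α): −0.28·log₂0.28 = 0.5142
  cell (1,β): −0.44·log₂0.44 = 0.5211
  cell (1,γ): −0.01·log₂0.01 = 0.0664
Sum = 1.966 bits.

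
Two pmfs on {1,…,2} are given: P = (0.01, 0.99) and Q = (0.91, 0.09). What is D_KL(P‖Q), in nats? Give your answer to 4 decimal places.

D(P‖Q) = Σ p·ln(p/q).
  0.01·ln(0.01/0.91) = -0.04511
  0.99·ln(0.99/0.09) = 2.37392
D(P‖Q) = 2.3288 nats.

2.3288 nats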